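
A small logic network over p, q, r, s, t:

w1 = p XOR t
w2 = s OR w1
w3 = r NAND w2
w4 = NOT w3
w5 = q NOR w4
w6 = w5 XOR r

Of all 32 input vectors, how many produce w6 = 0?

10

w6 = w5 XOR r must be 0, so w5 and r are equal.
Enumerating the 32 input combinations, 10 give w6 = 0 and 22 give w6 = 1.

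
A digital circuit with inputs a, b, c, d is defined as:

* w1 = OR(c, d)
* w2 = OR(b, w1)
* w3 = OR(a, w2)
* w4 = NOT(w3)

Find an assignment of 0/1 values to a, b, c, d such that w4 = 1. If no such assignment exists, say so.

w4 = NOT(w3) must be 1, so w3 = 0.
w3 = OR(a, w2) must be 0, so both a = 0 and w2 = 0.
w2 = OR(b, w1) must be 0, so both b = 0 and w1 = 0.
Check with a=0 b=0 c=0 d=0:
w1 = OR(c, d) = OR(0, 0) = 0
w2 = OR(b, w1) = OR(0, 0) = 0
w3 = OR(a, w2) = OR(0, 0) = 0
w4 = NOT(w3) = NOT 0 = 1
So w4 = 1 as required.

a=0 b=0 c=0 d=0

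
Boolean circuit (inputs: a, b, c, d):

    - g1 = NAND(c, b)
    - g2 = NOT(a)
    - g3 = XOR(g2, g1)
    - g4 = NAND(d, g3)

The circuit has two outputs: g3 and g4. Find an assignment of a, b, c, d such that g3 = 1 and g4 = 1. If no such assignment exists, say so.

a=1, b=1, c=0, d=0

Check with a=1, b=1, c=0, d=0:
g1 = NAND(c, b) = NAND(0, 1) = 1
g2 = NOT(a) = NOT 1 = 0
g3 = XOR(g2, g1) = XOR(0, 1) = 1
g4 = NAND(d, g3) = NAND(0, 1) = 1
So g3 = 1 and g4 = 1.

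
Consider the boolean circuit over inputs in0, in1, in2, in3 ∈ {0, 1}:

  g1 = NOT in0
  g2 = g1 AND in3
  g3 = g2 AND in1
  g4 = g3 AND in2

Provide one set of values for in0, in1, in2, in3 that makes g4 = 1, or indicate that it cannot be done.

in0=0, in1=1, in2=1, in3=1

g4 = g3 AND in2 must be 1, so both g3 = 1 and in2 = 1.
g3 = g2 AND in1 must be 1, so both g2 = 1 and in1 = 1.
Check with in0=0, in1=1, in2=1, in3=1:
g1 = NOT in0 = NOT 0 = 1
g2 = g1 AND in3 = 1 AND 1 = 1
g3 = g2 AND in1 = 1 AND 1 = 1
g4 = g3 AND in2 = 1 AND 1 = 1
So g4 = 1 as required.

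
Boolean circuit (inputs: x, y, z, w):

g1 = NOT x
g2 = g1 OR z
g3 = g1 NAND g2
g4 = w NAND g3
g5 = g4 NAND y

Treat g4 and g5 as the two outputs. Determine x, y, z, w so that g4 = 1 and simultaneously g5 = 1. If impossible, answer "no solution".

x=0 y=0 z=0 w=1

Check with x=0 y=0 z=0 w=1:
g1 = NOT x = NOT 0 = 1
g2 = g1 OR z = 1 OR 0 = 1
g3 = g1 NAND g2 = 1 NAND 1 = 0
g4 = w NAND g3 = 1 NAND 0 = 1
g5 = g4 NAND y = 1 NAND 0 = 1
So g4 = 1 and g5 = 1.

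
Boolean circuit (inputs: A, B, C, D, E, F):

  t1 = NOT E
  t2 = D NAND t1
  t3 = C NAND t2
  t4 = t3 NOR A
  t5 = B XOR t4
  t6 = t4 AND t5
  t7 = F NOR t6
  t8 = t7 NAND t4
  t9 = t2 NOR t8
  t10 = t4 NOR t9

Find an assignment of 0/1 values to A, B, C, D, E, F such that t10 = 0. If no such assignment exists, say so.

A=0, B=0, C=1, D=0, E=1, F=1

Check with A=0, B=0, C=1, D=0, E=1, F=1:
t1 = NOT E = NOT 1 = 0
t2 = D NAND t1 = 0 NAND 0 = 1
t3 = C NAND t2 = 1 NAND 1 = 0
t4 = t3 NOR A = 0 NOR 0 = 1
t5 = B XOR t4 = 0 XOR 1 = 1
t6 = t4 AND t5 = 1 AND 1 = 1
t7 = F NOR t6 = 1 NOR 1 = 0
t8 = t7 NAND t4 = 0 NAND 1 = 1
t9 = t2 NOR t8 = 1 NOR 1 = 0
t10 = t4 NOR t9 = 1 NOR 0 = 0
So t10 = 0 as required.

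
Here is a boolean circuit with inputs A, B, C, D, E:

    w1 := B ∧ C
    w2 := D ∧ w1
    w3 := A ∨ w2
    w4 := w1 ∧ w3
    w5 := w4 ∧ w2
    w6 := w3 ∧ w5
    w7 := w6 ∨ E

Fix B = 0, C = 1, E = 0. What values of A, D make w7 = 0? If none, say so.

A=1 D=1

w7 = w6 ∨ E must be 0, so both w6 = 0 and E = 0.
Check with B = 0, C = 1, E = 0 and A=1, D=1:
w1 = B ∧ C = 0 ∧ 1 = 0
w2 = D ∧ w1 = 1 ∧ 0 = 0
w3 = A ∨ w2 = 1 ∨ 0 = 1
w4 = w1 ∧ w3 = 0 ∧ 1 = 0
w5 = w4 ∧ w2 = 0 ∧ 0 = 0
w6 = w3 ∧ w5 = 1 ∧ 0 = 0
w7 = w6 ∨ E = 0 ∨ 0 = 0
So w7 = 0.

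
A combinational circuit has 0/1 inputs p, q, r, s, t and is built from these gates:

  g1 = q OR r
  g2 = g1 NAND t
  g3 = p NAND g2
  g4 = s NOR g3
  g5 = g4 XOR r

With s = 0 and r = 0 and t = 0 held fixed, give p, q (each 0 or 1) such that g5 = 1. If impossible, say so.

g5 = g4 XOR r must be 1, so g4 and r differ.
Check with s = 0 and r = 0 and t = 0 and p=1, q=0:
g1 = q OR r = 0 OR 0 = 0
g2 = g1 NAND t = 0 NAND 0 = 1
g3 = p NAND g2 = 1 NAND 1 = 0
g4 = s NOR g3 = 0 NOR 0 = 1
g5 = g4 XOR r = 1 XOR 0 = 1
So g5 = 1.

p=1 q=0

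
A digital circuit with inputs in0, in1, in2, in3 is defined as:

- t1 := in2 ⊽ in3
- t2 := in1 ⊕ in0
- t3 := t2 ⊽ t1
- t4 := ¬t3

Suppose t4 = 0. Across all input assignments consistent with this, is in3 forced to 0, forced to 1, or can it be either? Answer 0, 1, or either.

either

Both values of in3 occur among assignments with t4 = 0:
  in3=0: in0=0, in1=0, in2=1, in3=0
  in3=1: in0=0, in1=0, in2=0, in3=1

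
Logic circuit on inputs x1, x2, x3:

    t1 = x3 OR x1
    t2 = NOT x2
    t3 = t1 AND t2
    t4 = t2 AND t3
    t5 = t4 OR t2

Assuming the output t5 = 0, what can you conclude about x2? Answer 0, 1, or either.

1

t5 = t4 OR t2 must be 0, so both t4 = 0 and t2 = 0.
t4 = t2 AND t3 must be 0, so at least one of t2, t3 is 0.
t2 = NOT x2 must be 0, so x2 = 1.
Every assignment with t5 = 0 has x2 = 1; there are 4 such assignment(s).
  x1=0, x2=1, x3=0
  x1=0, x2=1, x3=1
  x1=1, x2=1, x3=0
  x1=1, x2=1, x3=1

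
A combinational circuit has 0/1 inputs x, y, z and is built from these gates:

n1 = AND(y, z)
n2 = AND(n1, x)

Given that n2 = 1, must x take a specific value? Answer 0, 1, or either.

1

n2 = AND(n1, x) must be 1, so both n1 = 1 and x = 1.
Every assignment with n2 = 1 has x = 1; there are 1 such assignment(s).
  x=1, y=1, z=1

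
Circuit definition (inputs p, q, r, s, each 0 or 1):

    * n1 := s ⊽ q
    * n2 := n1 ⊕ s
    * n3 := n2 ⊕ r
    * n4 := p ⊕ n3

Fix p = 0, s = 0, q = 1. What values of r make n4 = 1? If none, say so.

r=1

n4 = p ⊕ n3 must be 1, so p and n3 differ.
Check with p = 0, s = 0, q = 1 and r=1:
n1 = s ⊽ q = 0 ⊽ 1 = 0
n2 = n1 ⊕ s = 0 ⊕ 0 = 0
n3 = n2 ⊕ r = 0 ⊕ 1 = 1
n4 = p ⊕ n3 = 0 ⊕ 1 = 1
So n4 = 1.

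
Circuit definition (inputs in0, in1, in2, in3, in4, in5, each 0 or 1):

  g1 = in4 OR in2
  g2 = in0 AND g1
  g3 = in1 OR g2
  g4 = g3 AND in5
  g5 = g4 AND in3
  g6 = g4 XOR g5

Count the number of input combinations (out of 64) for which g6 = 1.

11

g6 = g4 XOR g5 must be 1, so g4 and g5 differ.
Enumerating the 64 input combinations, 11 give g6 = 1 and 53 give g6 = 0.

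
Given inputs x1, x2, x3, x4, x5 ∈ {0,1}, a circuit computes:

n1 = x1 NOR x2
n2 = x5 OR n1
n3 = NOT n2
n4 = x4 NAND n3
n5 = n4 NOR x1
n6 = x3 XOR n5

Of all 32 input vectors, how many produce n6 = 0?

16

n6 = x3 XOR n5 must be 0, so x3 and n5 are equal.
Enumerating the 32 input combinations, 16 give n6 = 0 and 16 give n6 = 1.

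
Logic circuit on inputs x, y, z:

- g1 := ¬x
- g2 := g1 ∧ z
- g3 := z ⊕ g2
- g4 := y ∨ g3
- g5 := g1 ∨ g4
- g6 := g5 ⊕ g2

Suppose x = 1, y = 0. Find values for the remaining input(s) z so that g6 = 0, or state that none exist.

z=0

g6 = g5 ⊕ g2 must be 0, so g5 and g2 are equal.
Check with x = 1, y = 0 and z=0:
g1 = ¬x = ¬1 = 0
g2 = g1 ∧ z = 0 ∧ 0 = 0
g3 = z ⊕ g2 = 0 ⊕ 0 = 0
g4 = y ∨ g3 = 0 ∨ 0 = 0
g5 = g1 ∨ g4 = 0 ∨ 0 = 0
g6 = g5 ⊕ g2 = 0 ⊕ 0 = 0
So g6 = 0.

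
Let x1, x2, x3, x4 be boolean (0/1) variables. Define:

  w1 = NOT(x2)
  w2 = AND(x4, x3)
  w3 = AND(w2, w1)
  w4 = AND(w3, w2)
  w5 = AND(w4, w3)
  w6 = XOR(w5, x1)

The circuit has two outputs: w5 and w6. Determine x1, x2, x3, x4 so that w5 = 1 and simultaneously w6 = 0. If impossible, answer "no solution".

Check with x1=1 x2=0 x3=1 x4=1:
w1 = NOT(x2) = NOT 0 = 1
w2 = AND(x4, x3) = AND(1, 1) = 1
w3 = AND(w2, w1) = AND(1, 1) = 1
w4 = AND(w3, w2) = AND(1, 1) = 1
w5 = AND(w4, w3) = AND(1, 1) = 1
w6 = XOR(w5, x1) = XOR(1, 1) = 0
So w5 = 1 and w6 = 0.

x1=1 x2=0 x3=1 x4=1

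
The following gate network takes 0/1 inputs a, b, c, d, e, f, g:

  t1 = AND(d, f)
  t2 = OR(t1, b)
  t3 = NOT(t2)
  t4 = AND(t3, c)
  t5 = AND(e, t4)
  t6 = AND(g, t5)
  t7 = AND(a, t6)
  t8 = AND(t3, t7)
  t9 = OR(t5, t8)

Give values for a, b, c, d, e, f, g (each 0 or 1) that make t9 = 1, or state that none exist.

a=0, b=0, c=1, d=0, e=1, f=1, g=0

Check with a=0, b=0, c=1, d=0, e=1, f=1, g=0:
t1 = AND(d, f) = AND(0, 1) = 0
t2 = OR(t1, b) = OR(0, 0) = 0
t3 = NOT(t2) = NOT 0 = 1
t4 = AND(t3, c) = AND(1, 1) = 1
t5 = AND(e, t4) = AND(1, 1) = 1
t6 = AND(g, t5) = AND(0, 1) = 0
t7 = AND(a, t6) = AND(0, 0) = 0
t8 = AND(t3, t7) = AND(1, 0) = 0
t9 = OR(t5, t8) = OR(1, 0) = 1
So t9 = 1 as required.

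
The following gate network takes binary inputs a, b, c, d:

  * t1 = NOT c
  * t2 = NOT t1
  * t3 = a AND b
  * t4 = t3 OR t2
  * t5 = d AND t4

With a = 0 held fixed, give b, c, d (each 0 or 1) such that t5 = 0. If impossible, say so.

Check with a = 0 and b=0, c=0, d=0:
t1 = NOT c = NOT 0 = 1
t2 = NOT t1 = NOT 1 = 0
t3 = a AND b = 0 AND 0 = 0
t4 = t3 OR t2 = 0 OR 0 = 0
t5 = d AND t4 = 0 AND 0 = 0
So t5 = 0.

b=0 c=0 d=0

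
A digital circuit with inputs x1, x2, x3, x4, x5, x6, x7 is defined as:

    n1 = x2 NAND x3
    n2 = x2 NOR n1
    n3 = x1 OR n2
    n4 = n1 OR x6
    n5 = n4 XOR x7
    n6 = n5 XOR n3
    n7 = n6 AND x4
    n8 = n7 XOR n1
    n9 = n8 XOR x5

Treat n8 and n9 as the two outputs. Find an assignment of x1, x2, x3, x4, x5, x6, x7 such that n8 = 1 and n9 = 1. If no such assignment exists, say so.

Check with x1=0, x2=0, x3=0, x4=1, x5=0, x6=0, x7=1:
n1 = x2 NAND x3 = 0 NAND 0 = 1
n2 = x2 NOR n1 = 0 NOR 1 = 0
n3 = x1 OR n2 = 0 OR 0 = 0
n4 = n1 OR x6 = 1 OR 0 = 1
n5 = n4 XOR x7 = 1 XOR 1 = 0
n6 = n5 XOR n3 = 0 XOR 0 = 0
n7 = n6 AND x4 = 0 AND 1 = 0
n8 = n7 XOR n1 = 0 XOR 1 = 1
n9 = n8 XOR x5 = 1 XOR 0 = 1
So n8 = 1 and n9 = 1.

x1=0, x2=0, x3=0, x4=1, x5=0, x6=0, x7=1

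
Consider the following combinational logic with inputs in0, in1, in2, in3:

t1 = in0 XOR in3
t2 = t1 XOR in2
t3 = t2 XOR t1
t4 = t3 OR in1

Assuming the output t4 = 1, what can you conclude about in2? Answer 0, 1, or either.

Both values of in2 occur among assignments with t4 = 1:
  in2=0: in0=0, in1=1, in2=0, in3=0
  in2=1: in0=0, in1=0, in2=1, in3=0

either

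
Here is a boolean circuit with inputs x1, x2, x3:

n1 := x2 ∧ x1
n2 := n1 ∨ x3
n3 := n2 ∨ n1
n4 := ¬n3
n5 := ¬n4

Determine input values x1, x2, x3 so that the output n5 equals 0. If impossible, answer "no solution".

n5 = ¬n4 must be 0, so n4 = 1.
Check with x1=0 x2=1 x3=0:
n1 = x2 ∧ x1 = 1 ∧ 0 = 0
n2 = n1 ∨ x3 = 0 ∨ 0 = 0
n3 = n2 ∨ n1 = 0 ∨ 0 = 0
n4 = ¬n3 = ¬0 = 1
n5 = ¬n4 = ¬1 = 0
So n5 = 0 as required.

x1=0 x2=1 x3=0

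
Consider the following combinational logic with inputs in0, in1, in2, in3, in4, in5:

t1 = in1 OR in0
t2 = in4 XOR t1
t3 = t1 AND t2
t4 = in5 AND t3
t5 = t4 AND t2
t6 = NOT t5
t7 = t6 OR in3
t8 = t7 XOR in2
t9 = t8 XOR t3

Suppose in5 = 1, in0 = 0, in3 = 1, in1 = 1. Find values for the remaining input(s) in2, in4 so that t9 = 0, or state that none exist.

in2=0, in4=0

Check with in5 = 1, in0 = 0, in3 = 1, in1 = 1 and in2=0, in4=0:
t1 = in1 OR in0 = 1 OR 0 = 1
t2 = in4 XOR t1 = 0 XOR 1 = 1
t3 = t1 AND t2 = 1 AND 1 = 1
t4 = in5 AND t3 = 1 AND 1 = 1
t5 = t4 AND t2 = 1 AND 1 = 1
t6 = NOT t5 = NOT 1 = 0
t7 = t6 OR in3 = 0 OR 1 = 1
t8 = t7 XOR in2 = 1 XOR 0 = 1
t9 = t8 XOR t3 = 1 XOR 1 = 0
So t9 = 0.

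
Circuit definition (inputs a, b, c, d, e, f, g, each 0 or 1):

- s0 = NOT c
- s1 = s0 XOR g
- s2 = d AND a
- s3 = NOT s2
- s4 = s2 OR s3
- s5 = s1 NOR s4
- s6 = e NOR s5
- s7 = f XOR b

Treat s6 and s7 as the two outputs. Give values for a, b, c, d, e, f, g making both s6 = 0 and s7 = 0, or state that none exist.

Check with a=0, b=1, c=0, d=0, e=1, f=1, g=1:
s0 = NOT c = NOT 0 = 1
s1 = s0 XOR g = 1 XOR 1 = 0
s2 = d AND a = 0 AND 0 = 0
s3 = NOT s2 = NOT 0 = 1
s4 = s2 OR s3 = 0 OR 1 = 1
s5 = s1 NOR s4 = 0 NOR 1 = 0
s6 = e NOR s5 = 1 NOR 0 = 0
s7 = f XOR b = 1 XOR 1 = 0
So s6 = 0 and s7 = 0.

a=0, b=1, c=0, d=0, e=1, f=1, g=1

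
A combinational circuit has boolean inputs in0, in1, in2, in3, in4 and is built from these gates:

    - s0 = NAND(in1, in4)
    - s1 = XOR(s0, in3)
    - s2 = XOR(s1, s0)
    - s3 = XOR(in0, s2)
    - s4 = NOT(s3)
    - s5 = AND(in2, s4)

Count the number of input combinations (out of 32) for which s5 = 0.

24

s5 = AND(in2, s4) must be 0, so at least one of in2, s4 is 0.
Enumerating the 32 input combinations, 24 give s5 = 0 and 8 give s5 = 1.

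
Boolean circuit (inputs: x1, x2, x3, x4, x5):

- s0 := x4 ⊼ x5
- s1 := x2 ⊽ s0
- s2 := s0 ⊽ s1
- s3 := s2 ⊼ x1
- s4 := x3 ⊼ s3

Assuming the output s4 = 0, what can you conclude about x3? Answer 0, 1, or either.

s4 = x3 ⊼ s3 must be 0, so both x3 = 1 and s3 = 1.
s3 = s2 ⊼ x1 must be 1, so at least one of s2, x1 is 0.
Every assignment with s4 = 0 has x3 = 1; there are 15 such assignment(s).

1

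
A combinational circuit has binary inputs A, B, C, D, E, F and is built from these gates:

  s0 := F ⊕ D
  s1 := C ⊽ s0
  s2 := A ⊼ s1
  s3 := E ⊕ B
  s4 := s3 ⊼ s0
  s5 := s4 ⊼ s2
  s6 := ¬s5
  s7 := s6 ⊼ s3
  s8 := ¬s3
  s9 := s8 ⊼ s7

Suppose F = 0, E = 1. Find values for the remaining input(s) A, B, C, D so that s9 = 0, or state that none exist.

A=0 B=1 C=0 D=0

s9 = s8 ⊼ s7 must be 0, so both s8 = 1 and s7 = 1.
s8 = ¬s3 must be 1, so s3 = 0.
Check with F = 0, E = 1 and A=0, B=1, C=0, D=0:
s0 = F ⊕ D = 0 ⊕ 0 = 0
s1 = C ⊽ s0 = 0 ⊽ 0 = 1
s2 = A ⊼ s1 = 0 ⊼ 1 = 1
s3 = E ⊕ B = 1 ⊕ 1 = 0
s4 = s3 ⊼ s0 = 0 ⊼ 0 = 1
s5 = s4 ⊼ s2 = 1 ⊼ 1 = 0
s6 = ¬s5 = ¬0 = 1
s7 = s6 ⊼ s3 = 1 ⊼ 0 = 1
s8 = ¬s3 = ¬0 = 1
s9 = s8 ⊼ s7 = 1 ⊼ 1 = 0
So s9 = 0.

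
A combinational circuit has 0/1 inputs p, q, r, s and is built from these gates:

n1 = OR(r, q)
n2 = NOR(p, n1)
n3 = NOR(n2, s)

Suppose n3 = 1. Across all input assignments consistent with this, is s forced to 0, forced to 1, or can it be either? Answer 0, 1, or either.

0

n3 = NOR(n2, s) must be 1, so both n2 = 0 and s = 0.
Every assignment with n3 = 1 has s = 0; there are 7 such assignment(s).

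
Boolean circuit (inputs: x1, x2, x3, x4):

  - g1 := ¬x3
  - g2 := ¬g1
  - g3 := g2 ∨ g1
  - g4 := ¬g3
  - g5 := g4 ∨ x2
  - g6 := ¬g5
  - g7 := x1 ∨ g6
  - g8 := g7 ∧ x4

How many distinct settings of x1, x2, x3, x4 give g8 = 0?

10

g8 = g7 ∧ x4 must be 0, so at least one of g7, x4 is 0.
Enumerating the 16 input combinations, 10 give g8 = 0 and 6 give g8 = 1.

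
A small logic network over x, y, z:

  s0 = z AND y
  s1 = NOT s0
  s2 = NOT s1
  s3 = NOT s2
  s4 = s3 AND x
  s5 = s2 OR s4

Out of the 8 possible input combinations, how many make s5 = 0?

s5 = s2 OR s4 must be 0, so both s2 = 0 and s4 = 0.
s2 = NOT s1 must be 0, so s1 = 1.
s4 = s3 AND x must be 0, so at least one of s3, x is 0.
Satisfying assignments:
  x=0, y=0, z=0
  x=0, y=0, z=1
  x=0, y=1, z=0

3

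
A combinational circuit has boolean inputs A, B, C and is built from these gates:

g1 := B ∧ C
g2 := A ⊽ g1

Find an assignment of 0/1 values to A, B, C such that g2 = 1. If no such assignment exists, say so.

g2 = A ⊽ g1 must be 1, so both A = 0 and g1 = 0.
Check with A=0, B=1, C=0:
g1 = B ∧ C = 1 ∧ 0 = 0
g2 = A ⊽ g1 = 0 ⊽ 0 = 1
So g2 = 1 as required.

A=0, B=1, C=0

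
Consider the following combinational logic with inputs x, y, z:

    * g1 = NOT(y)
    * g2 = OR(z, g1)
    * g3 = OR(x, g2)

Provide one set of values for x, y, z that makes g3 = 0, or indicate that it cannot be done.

x=0, y=1, z=0

Check with x=0, y=1, z=0:
g1 = NOT(y) = NOT 1 = 0
g2 = OR(z, g1) = OR(0, 0) = 0
g3 = OR(x, g2) = OR(0, 0) = 0
So g3 = 0 as required.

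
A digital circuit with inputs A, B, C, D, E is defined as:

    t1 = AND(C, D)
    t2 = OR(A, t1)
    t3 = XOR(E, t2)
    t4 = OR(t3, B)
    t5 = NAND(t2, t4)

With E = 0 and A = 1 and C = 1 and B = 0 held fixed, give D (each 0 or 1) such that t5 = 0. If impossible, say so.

D=1

t5 = NAND(t2, t4) must be 0, so both t2 = 1 and t4 = 1.
t2 = OR(A, t1) must be 1, so at least one of A, t1 is 1.
Check with E = 0 and A = 1 and C = 1 and B = 0 and D=1:
t1 = AND(C, D) = AND(1, 1) = 1
t2 = OR(A, t1) = OR(1, 1) = 1
t3 = XOR(E, t2) = XOR(0, 1) = 1
t4 = OR(t3, B) = OR(1, 0) = 1
t5 = NAND(t2, t4) = NAND(1, 1) = 0
So t5 = 0.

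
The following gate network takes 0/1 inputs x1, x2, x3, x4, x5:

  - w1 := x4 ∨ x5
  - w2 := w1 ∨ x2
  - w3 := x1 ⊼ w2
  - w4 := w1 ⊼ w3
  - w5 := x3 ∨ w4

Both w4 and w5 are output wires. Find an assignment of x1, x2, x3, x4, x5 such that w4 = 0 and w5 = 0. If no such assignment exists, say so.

x1=0 x2=0 x3=0 x4=0 x5=1

Check with x1=0 x2=0 x3=0 x4=0 x5=1:
w1 = x4 ∨ x5 = 0 ∨ 1 = 1
w2 = w1 ∨ x2 = 1 ∨ 0 = 1
w3 = x1 ⊼ w2 = 0 ⊼ 1 = 1
w4 = w1 ⊼ w3 = 1 ⊼ 1 = 0
w5 = x3 ∨ w4 = 0 ∨ 0 = 0
So w4 = 0 and w5 = 0.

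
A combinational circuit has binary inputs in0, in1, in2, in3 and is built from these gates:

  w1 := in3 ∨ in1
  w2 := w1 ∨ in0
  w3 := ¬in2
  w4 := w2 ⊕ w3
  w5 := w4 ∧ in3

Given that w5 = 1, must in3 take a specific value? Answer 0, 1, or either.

1

w5 = w4 ∧ in3 must be 1, so both w4 = 1 and in3 = 1.
w4 = w2 ⊕ w3 must be 1, so w2 and w3 differ.
Every assignment with w5 = 1 has in3 = 1; there are 4 such assignment(s).
  in0=0, in1=0, in2=1, in3=1
  in0=0, in1=1, in2=1, in3=1
  in0=1, in1=0, in2=1, in3=1
  in0=1, in1=1, in2=1, in3=1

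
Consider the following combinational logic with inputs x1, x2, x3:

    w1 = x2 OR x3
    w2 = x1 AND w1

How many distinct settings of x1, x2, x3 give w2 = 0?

5

w2 = x1 AND w1 must be 0, so at least one of x1, w1 is 0.
Satisfying assignments:
  x1=0, x2=0, x3=0
  x1=0, x2=0, x3=1
  x1=0, x2=1, x3=0
  x1=0, x2=1, x3=1
  x1=1, x2=0, x3=0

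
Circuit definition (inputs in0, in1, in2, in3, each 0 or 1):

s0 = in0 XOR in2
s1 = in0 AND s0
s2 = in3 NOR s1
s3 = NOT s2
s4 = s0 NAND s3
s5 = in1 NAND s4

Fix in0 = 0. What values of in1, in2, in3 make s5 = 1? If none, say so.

in1=0 in2=1 in3=1

s5 = in1 NAND s4 must be 1, so at least one of in1, s4 is 0.
Check with in0 = 0 and in1=0, in2=1, in3=1:
s0 = in0 XOR in2 = 0 XOR 1 = 1
s1 = in0 AND s0 = 0 AND 1 = 0
s2 = in3 NOR s1 = 1 NOR 0 = 0
s3 = NOT s2 = NOT 0 = 1
s4 = s0 NAND s3 = 1 NAND 1 = 0
s5 = in1 NAND s4 = 0 NAND 0 = 1
So s5 = 1.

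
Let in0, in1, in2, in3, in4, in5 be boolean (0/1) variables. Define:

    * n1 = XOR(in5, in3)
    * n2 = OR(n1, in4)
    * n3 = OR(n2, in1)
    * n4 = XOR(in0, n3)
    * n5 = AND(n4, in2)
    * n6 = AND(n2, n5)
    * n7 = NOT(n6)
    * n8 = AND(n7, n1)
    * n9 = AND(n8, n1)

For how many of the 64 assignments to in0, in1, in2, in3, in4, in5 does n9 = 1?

24

n9 = AND(n8, n1) must be 1, so both n8 = 1 and n1 = 1.
n8 = AND(n7, n1) must be 1, so both n7 = 1 and n1 = 1.
n1 = XOR(in5, in3) must be 1, so in5 and in3 differ.
Enumerating the 64 input combinations, 24 give n9 = 1 and 40 give n9 = 0.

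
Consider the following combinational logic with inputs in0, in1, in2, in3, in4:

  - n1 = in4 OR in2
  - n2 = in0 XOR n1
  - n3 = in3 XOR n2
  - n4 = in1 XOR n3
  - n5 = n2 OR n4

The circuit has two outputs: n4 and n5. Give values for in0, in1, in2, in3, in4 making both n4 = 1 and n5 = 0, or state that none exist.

Across all 32 input combinations, none give both n4 = 1 and n5 = 0.

no solution exists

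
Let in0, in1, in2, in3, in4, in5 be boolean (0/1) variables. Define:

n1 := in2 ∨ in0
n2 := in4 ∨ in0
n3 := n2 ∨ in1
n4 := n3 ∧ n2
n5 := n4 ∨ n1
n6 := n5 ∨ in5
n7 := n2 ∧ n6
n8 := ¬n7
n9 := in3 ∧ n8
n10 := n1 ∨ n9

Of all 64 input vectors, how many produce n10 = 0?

12

n10 = n1 ∨ n9 must be 0, so both n1 = 0 and n9 = 0.
n1 = in2 ∨ in0 must be 0, so both in2 = 0 and in0 = 0.
Enumerating the 64 input combinations, 12 give n10 = 0 and 52 give n10 = 1.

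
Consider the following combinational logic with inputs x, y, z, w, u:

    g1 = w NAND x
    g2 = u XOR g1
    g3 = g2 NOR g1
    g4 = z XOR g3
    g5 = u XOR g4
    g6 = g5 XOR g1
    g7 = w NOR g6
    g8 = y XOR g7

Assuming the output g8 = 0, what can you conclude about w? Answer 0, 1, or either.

either

Both values of w occur among assignments with g8 = 0:
  w=0: x=0, y=0, z=0, w=0, u=0
  w=1: x=0, y=0, z=0, w=1, u=0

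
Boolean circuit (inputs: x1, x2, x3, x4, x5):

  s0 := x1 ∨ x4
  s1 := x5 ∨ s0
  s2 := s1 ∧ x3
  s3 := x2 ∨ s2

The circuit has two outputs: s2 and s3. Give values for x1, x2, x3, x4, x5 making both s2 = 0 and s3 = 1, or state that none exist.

Check with x1=0 x2=1 x3=0 x4=1 x5=0:
s0 = x1 ∨ x4 = 0 ∨ 1 = 1
s1 = x5 ∨ s0 = 0 ∨ 1 = 1
s2 = s1 ∧ x3 = 1 ∧ 0 = 0
s3 = x2 ∨ s2 = 1 ∨ 0 = 1
So s2 = 0 and s3 = 1.

x1=0 x2=1 x3=0 x4=1 x5=0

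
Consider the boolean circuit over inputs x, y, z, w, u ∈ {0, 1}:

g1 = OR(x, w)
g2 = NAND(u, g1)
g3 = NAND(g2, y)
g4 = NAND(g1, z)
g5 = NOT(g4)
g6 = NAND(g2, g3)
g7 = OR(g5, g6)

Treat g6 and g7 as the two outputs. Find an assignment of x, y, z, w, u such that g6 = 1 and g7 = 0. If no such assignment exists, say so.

Across all 32 input combinations, none give both g6 = 1 and g7 = 0.

no solution exists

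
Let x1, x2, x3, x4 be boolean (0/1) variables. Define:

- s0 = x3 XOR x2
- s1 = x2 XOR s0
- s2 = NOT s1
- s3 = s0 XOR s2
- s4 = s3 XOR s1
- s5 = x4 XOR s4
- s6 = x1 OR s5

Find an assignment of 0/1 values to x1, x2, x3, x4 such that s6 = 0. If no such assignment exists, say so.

s6 = x1 OR s5 must be 0, so both x1 = 0 and s5 = 0.
s5 = x4 XOR s4 must be 0, so x4 and s4 are equal.
Check with x1=0 x2=0 x3=0 x4=1:
s0 = x3 XOR x2 = 0 XOR 0 = 0
s1 = x2 XOR s0 = 0 XOR 0 = 0
s2 = NOT s1 = NOT 0 = 1
s3 = s0 XOR s2 = 0 XOR 1 = 1
s4 = s3 XOR s1 = 1 XOR 0 = 1
s5 = x4 XOR s4 = 1 XOR 1 = 0
s6 = x1 OR s5 = 0 OR 0 = 0
So s6 = 0 as required.

x1=0 x2=0 x3=0 x4=1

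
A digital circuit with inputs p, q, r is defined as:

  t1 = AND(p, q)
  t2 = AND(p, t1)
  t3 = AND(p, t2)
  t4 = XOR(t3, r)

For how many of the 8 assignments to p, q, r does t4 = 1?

4

t4 = XOR(t3, r) must be 1, so t3 and r differ.
Satisfying assignments:
  p=0, q=0, r=1
  p=0, q=1, r=1
  p=1, q=0, r=1
  p=1, q=1, r=0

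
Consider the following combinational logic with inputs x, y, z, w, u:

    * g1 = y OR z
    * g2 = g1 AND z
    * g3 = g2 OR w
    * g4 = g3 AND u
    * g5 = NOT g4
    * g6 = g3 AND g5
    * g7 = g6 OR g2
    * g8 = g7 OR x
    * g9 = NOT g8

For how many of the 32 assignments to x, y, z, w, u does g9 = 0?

g9 = NOT g8 must be 0, so g8 = 1.
g8 = g7 OR x must be 1, so at least one of g7, x is 1.
Enumerating the 32 input combinations, 26 give g9 = 0 and 6 give g9 = 1.

26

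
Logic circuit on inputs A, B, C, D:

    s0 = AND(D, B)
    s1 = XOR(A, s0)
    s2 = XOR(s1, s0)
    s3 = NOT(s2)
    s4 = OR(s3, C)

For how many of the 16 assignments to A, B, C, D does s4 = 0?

s4 = OR(s3, C) must be 0, so both s3 = 0 and C = 0.
s3 = NOT(s2) must be 0, so s2 = 1.
s2 = XOR(s1, s0) must be 1, so s1 and s0 differ.
Satisfying assignments:
  A=1, B=0, C=0, D=0
  A=1, B=0, C=0, D=1
  A=1, B=1, C=0, D=0
  A=1, B=1, C=0, D=1

4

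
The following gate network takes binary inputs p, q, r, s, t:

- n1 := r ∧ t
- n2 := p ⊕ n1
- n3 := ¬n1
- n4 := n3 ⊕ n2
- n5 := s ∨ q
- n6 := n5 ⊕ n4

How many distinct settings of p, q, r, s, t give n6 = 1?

n6 = n5 ⊕ n4 must be 1, so n5 and n4 differ.
Enumerating the 32 input combinations, 16 give n6 = 1 and 16 give n6 = 0.

16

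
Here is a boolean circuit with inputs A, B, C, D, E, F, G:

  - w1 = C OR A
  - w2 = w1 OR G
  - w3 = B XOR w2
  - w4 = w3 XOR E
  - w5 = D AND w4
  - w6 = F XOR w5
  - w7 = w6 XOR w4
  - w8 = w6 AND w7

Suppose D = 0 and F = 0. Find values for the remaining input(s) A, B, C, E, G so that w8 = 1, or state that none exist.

no solution exists

With D = 0 and F = 0 fixed, none of the 32 settings of A, B, C, E, G give w8 = 1.
For example, with A=0, B=0, C=1, E=1, G=1:
w1 = C OR A = 1 OR 0 = 1
w2 = w1 OR G = 1 OR 1 = 1
w3 = B XOR w2 = 0 XOR 1 = 1
w4 = w3 XOR E = 1 XOR 1 = 0
w5 = D AND w4 = 0 AND 0 = 0
w6 = F XOR w5 = 0 XOR 0 = 0
w7 = w6 XOR w4 = 0 XOR 0 = 0
w8 = w6 AND w7 = 0 AND 0 = 0
giving w8 = 0 ≠ 1.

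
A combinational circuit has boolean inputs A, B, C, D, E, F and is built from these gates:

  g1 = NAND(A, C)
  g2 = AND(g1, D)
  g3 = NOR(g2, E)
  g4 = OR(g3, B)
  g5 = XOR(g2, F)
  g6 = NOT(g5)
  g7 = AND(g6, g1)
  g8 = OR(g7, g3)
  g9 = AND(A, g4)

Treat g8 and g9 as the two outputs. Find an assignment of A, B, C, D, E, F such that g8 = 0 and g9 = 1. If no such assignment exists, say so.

A=1, B=1, C=1, D=0, E=1, F=1

Check with A=1, B=1, C=1, D=0, E=1, F=1:
g1 = NAND(A, C) = NAND(1, 1) = 0
g2 = AND(g1, D) = AND(0, 0) = 0
g3 = NOR(g2, E) = NOR(0, 1) = 0
g4 = OR(g3, B) = OR(0, 1) = 1
g5 = XOR(g2, F) = XOR(0, 1) = 1
g6 = NOT(g5) = NOT 1 = 0
g7 = AND(g6, g1) = AND(0, 0) = 0
g8 = OR(g7, g3) = OR(0, 0) = 0
g9 = AND(A, g4) = AND(1, 1) = 1
So g8 = 0 and g9 = 1.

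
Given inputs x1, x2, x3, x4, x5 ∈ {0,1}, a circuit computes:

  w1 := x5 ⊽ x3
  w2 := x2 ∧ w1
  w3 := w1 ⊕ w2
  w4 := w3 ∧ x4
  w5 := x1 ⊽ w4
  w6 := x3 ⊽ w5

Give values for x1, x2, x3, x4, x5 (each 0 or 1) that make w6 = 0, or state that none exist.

x1=1 x2=0 x3=1 x4=0 x5=1

w6 = x3 ⊽ w5 must be 0, so at least one of x3, w5 is 1.
Check with x1=1 x2=0 x3=1 x4=0 x5=1:
w1 = x5 ⊽ x3 = 1 ⊽ 1 = 0
w2 = x2 ∧ w1 = 0 ∧ 0 = 0
w3 = w1 ⊕ w2 = 0 ⊕ 0 = 0
w4 = w3 ∧ x4 = 0 ∧ 0 = 0
w5 = x1 ⊽ w4 = 1 ⊽ 0 = 0
w6 = x3 ⊽ w5 = 1 ⊽ 0 = 0
So w6 = 0 as required.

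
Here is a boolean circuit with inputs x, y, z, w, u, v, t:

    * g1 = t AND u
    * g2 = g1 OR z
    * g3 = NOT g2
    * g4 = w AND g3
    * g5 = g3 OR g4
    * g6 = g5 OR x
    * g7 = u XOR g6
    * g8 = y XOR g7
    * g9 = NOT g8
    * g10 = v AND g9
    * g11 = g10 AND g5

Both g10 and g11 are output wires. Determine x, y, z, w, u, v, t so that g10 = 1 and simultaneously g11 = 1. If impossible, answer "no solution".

x=0, y=1, z=0, w=1, u=0, v=1, t=0

Check with x=0, y=1, z=0, w=1, u=0, v=1, t=0:
g1 = t AND u = 0 AND 0 = 0
g2 = g1 OR z = 0 OR 0 = 0
g3 = NOT g2 = NOT 0 = 1
g4 = w AND g3 = 1 AND 1 = 1
g5 = g3 OR g4 = 1 OR 1 = 1
g6 = g5 OR x = 1 OR 0 = 1
g7 = u XOR g6 = 0 XOR 1 = 1
g8 = y XOR g7 = 1 XOR 1 = 0
g9 = NOT g8 = NOT 0 = 1
g10 = v AND g9 = 1 AND 1 = 1
g11 = g10 AND g5 = 1 AND 1 = 1
So g10 = 1 and g11 = 1.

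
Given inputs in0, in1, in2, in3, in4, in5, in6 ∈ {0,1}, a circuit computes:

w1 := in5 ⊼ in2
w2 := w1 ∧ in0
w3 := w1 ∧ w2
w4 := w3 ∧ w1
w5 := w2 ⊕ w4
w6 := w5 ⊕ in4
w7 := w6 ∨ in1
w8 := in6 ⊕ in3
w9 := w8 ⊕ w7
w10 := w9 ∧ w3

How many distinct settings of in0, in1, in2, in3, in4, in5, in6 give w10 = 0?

w10 = w9 ∧ w3 must be 0, so at least one of w9, w3 is 0.
Enumerating the 128 input combinations, 104 give w10 = 0 and 24 give w10 = 1.

104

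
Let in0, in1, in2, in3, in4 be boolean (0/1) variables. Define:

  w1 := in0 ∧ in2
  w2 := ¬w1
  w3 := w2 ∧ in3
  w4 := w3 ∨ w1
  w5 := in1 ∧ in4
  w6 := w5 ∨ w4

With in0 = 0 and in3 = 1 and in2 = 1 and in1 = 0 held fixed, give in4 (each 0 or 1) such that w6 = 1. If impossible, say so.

in4=1

w6 = w5 ∨ w4 must be 1, so at least one of w5, w4 is 1.
Check with in0 = 0 and in3 = 1 and in2 = 1 and in1 = 0 and in4=1:
w1 = in0 ∧ in2 = 0 ∧ 1 = 0
w2 = ¬w1 = ¬0 = 1
w3 = w2 ∧ in3 = 1 ∧ 1 = 1
w4 = w3 ∨ w1 = 1 ∨ 0 = 1
w5 = in1 ∧ in4 = 0 ∧ 1 = 0
w6 = w5 ∨ w4 = 0 ∨ 1 = 1
So w6 = 1.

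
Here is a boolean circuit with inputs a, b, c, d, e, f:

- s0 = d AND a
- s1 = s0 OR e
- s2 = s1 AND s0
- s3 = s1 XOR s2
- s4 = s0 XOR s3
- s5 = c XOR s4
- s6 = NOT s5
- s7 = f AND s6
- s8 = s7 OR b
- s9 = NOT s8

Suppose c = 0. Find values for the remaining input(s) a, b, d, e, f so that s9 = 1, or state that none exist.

s9 = NOT s8 must be 1, so s8 = 0.
Check with c = 0 and a=1, b=0, d=1, e=0, f=1:
s0 = d AND a = 1 AND 1 = 1
s1 = s0 OR e = 1 OR 0 = 1
s2 = s1 AND s0 = 1 AND 1 = 1
s3 = s1 XOR s2 = 1 XOR 1 = 0
s4 = s0 XOR s3 = 1 XOR 0 = 1
s5 = c XOR s4 = 0 XOR 1 = 1
s6 = NOT s5 = NOT 1 = 0
s7 = f AND s6 = 1 AND 0 = 0
s8 = s7 OR b = 0 OR 0 = 0
s9 = NOT s8 = NOT 0 = 1
So s9 = 1.

a=1 b=0 d=1 e=0 f=1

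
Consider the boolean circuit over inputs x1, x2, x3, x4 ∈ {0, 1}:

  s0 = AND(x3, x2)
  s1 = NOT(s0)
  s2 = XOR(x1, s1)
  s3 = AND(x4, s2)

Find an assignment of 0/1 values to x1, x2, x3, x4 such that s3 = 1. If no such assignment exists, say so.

s3 = AND(x4, s2) must be 1, so both x4 = 1 and s2 = 1.
Check with x1=0 x2=0 x3=1 x4=1:
s0 = AND(x3, x2) = AND(1, 0) = 0
s1 = NOT(s0) = NOT 0 = 1
s2 = XOR(x1, s1) = XOR(0, 1) = 1
s3 = AND(x4, s2) = AND(1, 1) = 1
So s3 = 1 as required.

x1=0 x2=0 x3=1 x4=1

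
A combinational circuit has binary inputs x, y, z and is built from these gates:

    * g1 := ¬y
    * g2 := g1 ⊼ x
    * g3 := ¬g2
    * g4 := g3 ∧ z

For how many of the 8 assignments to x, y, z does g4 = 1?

1

g4 = g3 ∧ z must be 1, so both g3 = 1 and z = 1.
g3 = ¬g2 must be 1, so g2 = 0.
Satisfying assignments:
  x=1, y=0, z=1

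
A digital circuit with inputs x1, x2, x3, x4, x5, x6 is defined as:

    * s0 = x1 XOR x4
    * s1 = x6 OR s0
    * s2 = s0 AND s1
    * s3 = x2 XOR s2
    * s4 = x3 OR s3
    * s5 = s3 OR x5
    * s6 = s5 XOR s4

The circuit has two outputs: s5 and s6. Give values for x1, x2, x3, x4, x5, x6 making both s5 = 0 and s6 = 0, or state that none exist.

x1=0 x2=1 x3=0 x4=1 x5=0 x6=1

Check with x1=0 x2=1 x3=0 x4=1 x5=0 x6=1:
s0 = x1 XOR x4 = 0 XOR 1 = 1
s1 = x6 OR s0 = 1 OR 1 = 1
s2 = s0 AND s1 = 1 AND 1 = 1
s3 = x2 XOR s2 = 1 XOR 1 = 0
s4 = x3 OR s3 = 0 OR 0 = 0
s5 = s3 OR x5 = 0 OR 0 = 0
s6 = s5 XOR s4 = 0 XOR 0 = 0
So s5 = 0 and s6 = 0.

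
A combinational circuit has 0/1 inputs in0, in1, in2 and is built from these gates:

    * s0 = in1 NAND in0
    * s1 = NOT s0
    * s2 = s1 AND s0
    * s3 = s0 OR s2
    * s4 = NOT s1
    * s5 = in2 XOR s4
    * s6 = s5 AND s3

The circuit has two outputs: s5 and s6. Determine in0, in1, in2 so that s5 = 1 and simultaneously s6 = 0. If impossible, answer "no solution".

Check with in0=1, in1=1, in2=1:
s0 = in1 NAND in0 = 1 NAND 1 = 0
s1 = NOT s0 = NOT 0 = 1
s2 = s1 AND s0 = 1 AND 0 = 0
s3 = s0 OR s2 = 0 OR 0 = 0
s4 = NOT s1 = NOT 1 = 0
s5 = in2 XOR s4 = 1 XOR 0 = 1
s6 = s5 AND s3 = 1 AND 0 = 0
So s5 = 1 and s6 = 0.

in0=1, in1=1, in2=1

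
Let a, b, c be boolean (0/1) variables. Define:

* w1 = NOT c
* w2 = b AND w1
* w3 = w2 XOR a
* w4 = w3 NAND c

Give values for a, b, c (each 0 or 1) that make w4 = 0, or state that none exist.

w4 = w3 NAND c must be 0, so both w3 = 1 and c = 1.
Check with a=1, b=0, c=1:
w1 = NOT c = NOT 1 = 0
w2 = b AND w1 = 0 AND 0 = 0
w3 = w2 XOR a = 0 XOR 1 = 1
w4 = w3 NAND c = 1 NAND 1 = 0
So w4 = 0 as required.

a=1, b=0, c=1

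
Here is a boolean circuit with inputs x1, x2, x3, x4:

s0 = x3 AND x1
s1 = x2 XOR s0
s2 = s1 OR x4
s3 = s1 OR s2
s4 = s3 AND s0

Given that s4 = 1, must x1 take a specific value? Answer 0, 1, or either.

1

s4 = s3 AND s0 must be 1, so both s3 = 1 and s0 = 1.
Every assignment with s4 = 1 has x1 = 1; there are 3 such assignment(s).
  x1=1, x2=0, x3=1, x4=0
  x1=1, x2=0, x3=1, x4=1
  x1=1, x2=1, x3=1, x4=1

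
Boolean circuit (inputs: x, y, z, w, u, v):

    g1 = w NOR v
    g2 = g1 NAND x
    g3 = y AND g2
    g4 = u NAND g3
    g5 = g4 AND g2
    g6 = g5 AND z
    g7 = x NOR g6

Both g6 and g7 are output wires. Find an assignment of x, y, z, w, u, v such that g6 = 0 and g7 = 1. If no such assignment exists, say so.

x=0, y=1, z=1, w=0, u=1, v=0

Check with x=0, y=1, z=1, w=0, u=1, v=0:
g1 = w NOR v = 0 NOR 0 = 1
g2 = g1 NAND x = 1 NAND 0 = 1
g3 = y AND g2 = 1 AND 1 = 1
g4 = u NAND g3 = 1 NAND 1 = 0
g5 = g4 AND g2 = 0 AND 1 = 0
g6 = g5 AND z = 0 AND 1 = 0
g7 = x NOR g6 = 0 NOR 0 = 1
So g6 = 0 and g7 = 1.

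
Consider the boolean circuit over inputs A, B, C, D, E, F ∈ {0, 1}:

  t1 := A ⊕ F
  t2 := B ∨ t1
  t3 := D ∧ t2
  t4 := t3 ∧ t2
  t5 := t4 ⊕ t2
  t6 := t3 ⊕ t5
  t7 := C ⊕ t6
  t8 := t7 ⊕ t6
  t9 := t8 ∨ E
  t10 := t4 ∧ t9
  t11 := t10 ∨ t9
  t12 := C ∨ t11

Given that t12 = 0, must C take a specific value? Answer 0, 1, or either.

t12 = C ∨ t11 must be 0, so both C = 0 and t11 = 0.
t11 = t10 ∨ t9 must be 0, so both t10 = 0 and t9 = 0.
t10 = t4 ∧ t9 must be 0, so at least one of t4, t9 is 0.
Every assignment with t12 = 0 has C = 0; there are 16 such assignment(s).

0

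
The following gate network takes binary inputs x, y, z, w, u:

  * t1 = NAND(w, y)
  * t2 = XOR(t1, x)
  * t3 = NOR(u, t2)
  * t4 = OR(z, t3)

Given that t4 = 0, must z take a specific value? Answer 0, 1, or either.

0

t4 = OR(z, t3) must be 0, so both z = 0 and t3 = 0.
t3 = NOR(u, t2) must be 0, so at least one of u, t2 is 1.
Every assignment with t4 = 0 has z = 0; there are 12 such assignment(s).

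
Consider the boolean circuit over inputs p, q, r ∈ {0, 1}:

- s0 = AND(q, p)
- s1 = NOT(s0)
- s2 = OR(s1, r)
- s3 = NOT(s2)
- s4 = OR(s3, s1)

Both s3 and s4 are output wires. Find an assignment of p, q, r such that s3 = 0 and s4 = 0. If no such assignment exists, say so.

p=1, q=1, r=1

Check with p=1, q=1, r=1:
s0 = AND(q, p) = AND(1, 1) = 1
s1 = NOT(s0) = NOT 1 = 0
s2 = OR(s1, r) = OR(0, 1) = 1
s3 = NOT(s2) = NOT 1 = 0
s4 = OR(s3, s1) = OR(0, 0) = 0
So s3 = 0 and s4 = 0.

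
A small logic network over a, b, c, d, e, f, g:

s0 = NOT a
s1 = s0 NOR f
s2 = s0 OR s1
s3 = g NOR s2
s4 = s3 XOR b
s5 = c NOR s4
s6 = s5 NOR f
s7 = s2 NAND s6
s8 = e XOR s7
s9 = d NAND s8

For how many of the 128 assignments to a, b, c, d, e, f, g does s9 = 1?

96

s9 = d NAND s8 must be 1, so at least one of d, s8 is 0.
Enumerating the 128 input combinations, 96 give s9 = 1 and 32 give s9 = 0.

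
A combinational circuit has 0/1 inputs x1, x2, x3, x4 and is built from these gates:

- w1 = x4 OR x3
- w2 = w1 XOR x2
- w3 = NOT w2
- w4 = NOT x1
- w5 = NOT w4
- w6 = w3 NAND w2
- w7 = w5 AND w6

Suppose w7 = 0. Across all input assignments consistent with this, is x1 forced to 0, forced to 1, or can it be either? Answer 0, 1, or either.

w7 = w5 AND w6 must be 0, so at least one of w5, w6 is 0.
Every assignment with w7 = 0 has x1 = 0; there are 8 such assignment(s).

0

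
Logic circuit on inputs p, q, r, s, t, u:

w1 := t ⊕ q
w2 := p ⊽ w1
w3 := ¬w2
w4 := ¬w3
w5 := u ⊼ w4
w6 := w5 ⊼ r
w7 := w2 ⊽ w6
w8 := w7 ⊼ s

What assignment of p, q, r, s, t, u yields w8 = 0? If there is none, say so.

p=0, q=1, r=1, s=1, t=0, u=0

Check with p=0, q=1, r=1, s=1, t=0, u=0:
w1 = t ⊕ q = 0 ⊕ 1 = 1
w2 = p ⊽ w1 = 0 ⊽ 1 = 0
w3 = ¬w2 = ¬0 = 1
w4 = ¬w3 = ¬1 = 0
w5 = u ⊼ w4 = 0 ⊼ 0 = 1
w6 = w5 ⊼ r = 1 ⊼ 1 = 0
w7 = w2 ⊽ w6 = 0 ⊽ 0 = 1
w8 = w7 ⊼ s = 1 ⊼ 1 = 0
So w8 = 0 as required.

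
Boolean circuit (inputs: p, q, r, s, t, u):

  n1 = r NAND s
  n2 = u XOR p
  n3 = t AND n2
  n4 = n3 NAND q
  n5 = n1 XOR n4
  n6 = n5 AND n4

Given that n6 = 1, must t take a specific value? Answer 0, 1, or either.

Both values of t occur among assignments with n6 = 1:
  t=0: p=0, q=0, r=1, s=1, t=0, u=0
  t=1: p=0, q=0, r=1, s=1, t=1, u=0

either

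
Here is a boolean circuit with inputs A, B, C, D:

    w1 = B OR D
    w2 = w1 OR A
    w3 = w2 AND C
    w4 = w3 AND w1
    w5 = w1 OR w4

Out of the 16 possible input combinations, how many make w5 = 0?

4

w5 = w1 OR w4 must be 0, so both w1 = 0 and w4 = 0.
Satisfying assignments:
  A=0, B=0, C=0, D=0
  A=0, B=0, C=1, D=0
  A=1, B=0, C=0, D=0
  A=1, B=0, C=1, D=0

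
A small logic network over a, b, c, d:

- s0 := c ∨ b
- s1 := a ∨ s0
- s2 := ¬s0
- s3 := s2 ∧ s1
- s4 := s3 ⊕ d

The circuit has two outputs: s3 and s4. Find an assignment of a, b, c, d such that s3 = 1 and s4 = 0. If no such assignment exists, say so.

Check with a=1 b=0 c=0 d=1:
s0 = c ∨ b = 0 ∨ 0 = 0
s1 = a ∨ s0 = 1 ∨ 0 = 1
s2 = ¬s0 = ¬0 = 1
s3 = s2 ∧ s1 = 1 ∧ 1 = 1
s4 = s3 ⊕ d = 1 ⊕ 1 = 0
So s3 = 1 and s4 = 0.

a=1 b=0 c=0 d=1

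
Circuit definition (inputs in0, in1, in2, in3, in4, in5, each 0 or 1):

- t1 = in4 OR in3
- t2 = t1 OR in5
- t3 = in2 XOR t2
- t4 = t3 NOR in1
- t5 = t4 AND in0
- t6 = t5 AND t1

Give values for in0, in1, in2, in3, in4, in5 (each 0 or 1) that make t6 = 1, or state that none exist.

in0=1, in1=0, in2=1, in3=0, in4=1, in5=1

t6 = t5 AND t1 must be 1, so both t5 = 1 and t1 = 1.
t5 = t4 AND in0 must be 1, so both t4 = 1 and in0 = 1.
Check with in0=1, in1=0, in2=1, in3=0, in4=1, in5=1:
t1 = in4 OR in3 = 1 OR 0 = 1
t2 = t1 OR in5 = 1 OR 1 = 1
t3 = in2 XOR t2 = 1 XOR 1 = 0
t4 = t3 NOR in1 = 0 NOR 0 = 1
t5 = t4 AND in0 = 1 AND 1 = 1
t6 = t5 AND t1 = 1 AND 1 = 1
So t6 = 1 as required.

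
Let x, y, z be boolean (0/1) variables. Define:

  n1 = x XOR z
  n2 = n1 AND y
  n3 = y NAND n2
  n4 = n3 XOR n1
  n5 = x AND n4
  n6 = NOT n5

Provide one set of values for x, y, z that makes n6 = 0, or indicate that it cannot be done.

n6 = NOT n5 must be 0, so n5 = 1.
Check with x=1 y=0 z=1:
n1 = x XOR z = 1 XOR 1 = 0
n2 = n1 AND y = 0 AND 0 = 0
n3 = y NAND n2 = 0 NAND 0 = 1
n4 = n3 XOR n1 = 1 XOR 0 = 1
n5 = x AND n4 = 1 AND 1 = 1
n6 = NOT n5 = NOT 1 = 0
So n6 = 0 as required.

x=1 y=0 z=1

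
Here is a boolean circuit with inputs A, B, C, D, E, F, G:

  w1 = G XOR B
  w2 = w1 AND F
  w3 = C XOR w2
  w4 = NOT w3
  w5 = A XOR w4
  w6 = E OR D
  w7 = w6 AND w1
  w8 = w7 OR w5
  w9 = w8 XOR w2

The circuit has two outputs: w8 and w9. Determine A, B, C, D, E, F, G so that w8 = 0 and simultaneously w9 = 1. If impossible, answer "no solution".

Check with A=1 B=0 C=1 D=0 E=0 F=1 G=1:
w1 = G XOR B = 1 XOR 0 = 1
w2 = w1 AND F = 1 AND 1 = 1
w3 = C XOR w2 = 1 XOR 1 = 0
w4 = NOT w3 = NOT 0 = 1
w5 = A XOR w4 = 1 XOR 1 = 0
w6 = E OR D = 0 OR 0 = 0
w7 = w6 AND w1 = 0 AND 1 = 0
w8 = w7 OR w5 = 0 OR 0 = 0
w9 = w8 XOR w2 = 0 XOR 1 = 1
So w8 = 0 and w9 = 1.

A=1 B=0 C=1 D=0 E=0 F=1 G=1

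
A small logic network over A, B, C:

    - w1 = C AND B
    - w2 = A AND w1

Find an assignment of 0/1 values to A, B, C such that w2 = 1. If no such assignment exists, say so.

A=1 B=1 C=1

w2 = A AND w1 must be 1, so both A = 1 and w1 = 1.
w1 = C AND B must be 1, so both C = 1 and B = 1.
Check with A=1 B=1 C=1:
w1 = C AND B = 1 AND 1 = 1
w2 = A AND w1 = 1 AND 1 = 1
So w2 = 1 as required.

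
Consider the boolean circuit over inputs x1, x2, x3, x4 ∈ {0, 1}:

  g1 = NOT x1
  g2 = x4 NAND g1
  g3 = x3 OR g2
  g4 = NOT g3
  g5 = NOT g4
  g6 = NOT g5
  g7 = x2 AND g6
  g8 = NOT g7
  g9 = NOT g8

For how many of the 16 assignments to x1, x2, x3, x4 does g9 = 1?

g9 = NOT g8 must be 1, so g8 = 0.
g8 = NOT g7 must be 0, so g7 = 1.
g7 = x2 AND g6 must be 1, so both x2 = 1 and g6 = 1.
Satisfying assignments:
  x1=0, x2=1, x3=0, x4=1

1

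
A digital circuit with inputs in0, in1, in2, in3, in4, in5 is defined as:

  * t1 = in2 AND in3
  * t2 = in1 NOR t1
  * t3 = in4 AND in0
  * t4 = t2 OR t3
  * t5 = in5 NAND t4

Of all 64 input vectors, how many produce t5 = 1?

47

t5 = in5 NAND t4 must be 1, so at least one of in5, t4 is 0.
Enumerating the 64 input combinations, 47 give t5 = 1 and 17 give t5 = 0.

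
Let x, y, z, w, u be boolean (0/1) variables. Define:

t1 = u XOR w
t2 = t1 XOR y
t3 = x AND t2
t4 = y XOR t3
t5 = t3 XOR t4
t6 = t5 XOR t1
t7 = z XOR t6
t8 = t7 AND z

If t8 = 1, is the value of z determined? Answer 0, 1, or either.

1

t8 = t7 AND z must be 1, so both t7 = 1 and z = 1.
Every assignment with t8 = 1 has z = 1; there are 8 such assignment(s).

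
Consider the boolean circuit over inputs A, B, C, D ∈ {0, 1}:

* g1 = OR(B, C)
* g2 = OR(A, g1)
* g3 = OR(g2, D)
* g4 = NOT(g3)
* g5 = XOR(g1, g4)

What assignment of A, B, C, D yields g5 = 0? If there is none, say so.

g5 = XOR(g1, g4) must be 0, so g1 and g4 are equal.
Check with A=1 B=0 C=0 D=0:
g1 = OR(B, C) = OR(0, 0) = 0
g2 = OR(A, g1) = OR(1, 0) = 1
g3 = OR(g2, D) = OR(1, 0) = 1
g4 = NOT(g3) = NOT 1 = 0
g5 = XOR(g1, g4) = XOR(0, 0) = 0
So g5 = 0 as required.

A=1 B=0 C=0 D=0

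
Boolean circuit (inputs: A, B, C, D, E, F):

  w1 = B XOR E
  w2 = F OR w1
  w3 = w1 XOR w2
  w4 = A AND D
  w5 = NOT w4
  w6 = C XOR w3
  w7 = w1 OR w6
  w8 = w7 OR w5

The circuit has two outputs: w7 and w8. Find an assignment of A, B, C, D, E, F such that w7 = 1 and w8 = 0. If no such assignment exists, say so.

Across all 64 input combinations, none give both w7 = 1 and w8 = 0.

no solution exists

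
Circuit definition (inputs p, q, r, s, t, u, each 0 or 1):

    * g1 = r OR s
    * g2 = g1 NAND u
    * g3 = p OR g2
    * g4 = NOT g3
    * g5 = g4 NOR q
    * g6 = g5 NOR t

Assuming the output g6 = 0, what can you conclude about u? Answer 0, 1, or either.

either

Both values of u occur among assignments with g6 = 0:
  u=0: p=0, q=0, r=0, s=0, t=0, u=0
  u=1: p=0, q=0, r=0, s=0, t=0, u=1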